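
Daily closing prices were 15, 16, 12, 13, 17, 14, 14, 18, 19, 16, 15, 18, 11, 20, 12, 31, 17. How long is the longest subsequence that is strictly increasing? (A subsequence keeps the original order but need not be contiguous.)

7

Track the smallest tail for each achievable length (strict):
15 → extends → [15]
16 → extends → [15, 16]
12 → replaces 15 → [12, 16]
13 → replaces 16 → [12, 13]
17 → extends → [12, 13, 17]
14 → replaces 17 → [12, 13, 14]
14 → already a tail → [12, 13, 14]
18 → extends → [12, 13, 14, 18]
19 → extends → [12, 13, 14, 18, 19]
16 → replaces 18 → [12, 13, 14, 16, 19]
15 → replaces 16 → [12, 13, 14, 15, 19]
18 → replaces 19 → [12, 13, 14, 15, 18]
11 → replaces 12 → [11, 13, 14, 15, 18]
20 → extends → [11, 13, 14, 15, 18, 20]
12 → replaces 13 → [11, 12, 14, 15, 18, 20]
31 → extends → [11, 12, 14, 15, 18, 20, 31]
17 → replaces 18 → [11, 12, 14, 15, 17, 20, 31]
Seven tails, so the longest strictly increasing subsequence has length 7 (e.g. 15, 16, 17, 18, 19, 20, 31).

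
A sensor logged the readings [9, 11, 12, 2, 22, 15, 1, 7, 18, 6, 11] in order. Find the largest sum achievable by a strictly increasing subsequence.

65

Let S[i] be the best sum of a strictly increasing subsequence ending at i:
i:      1  2  3  4  5  6  7  8  9 10 11
a[i]:   9 11 12  2 22 15  1  7 18  6 11
S:      9 20 32  2 54 47  1  9 65  8 20
Maximum is 65 (e.g. 9 + 11 + 12 + 15 + 18).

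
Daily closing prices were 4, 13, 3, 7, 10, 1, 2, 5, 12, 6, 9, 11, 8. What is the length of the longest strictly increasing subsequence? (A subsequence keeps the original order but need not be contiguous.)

Track the smallest tail for each achievable length (strict):
4 → extends → [4]
13 → extends → [4, 13]
3 → replaces 4 → [3, 13]
7 → replaces 13 → [3, 7]
10 → extends → [3, 7, 10]
1 → replaces 3 → [1, 7, 10]
2 → replaces 7 → [1, 2, 10]
5 → replaces 10 → [1, 2, 5]
12 → extends → [1, 2, 5, 12]
6 → replaces 12 → [1, 2, 5, 6]
9 → extends → [1, 2, 5, 6, 9]
11 → extends → [1, 2, 5, 6, 9, 11]
8 → replaces 9 → [1, 2, 5, 6, 8, 11]
Six tails, so the longest strictly increasing subsequence has length 6 (e.g. 1, 2, 5, 6, 9, 11).

6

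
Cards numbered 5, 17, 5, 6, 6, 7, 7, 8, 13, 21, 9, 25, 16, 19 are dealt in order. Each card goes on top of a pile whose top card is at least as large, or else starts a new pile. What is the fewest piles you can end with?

7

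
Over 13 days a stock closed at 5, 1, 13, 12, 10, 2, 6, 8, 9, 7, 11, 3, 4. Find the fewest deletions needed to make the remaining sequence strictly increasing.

7

Fewest deletions = n − (longest strictly increasing subsequence).
i:      1  2  3  4  5  6  7  8  9 10 11 12 13
a[i]:   5  1 13 12 10  2  6  8  9  7 11  3  4
dp:     1  1  2  2  2  2  3  4  5  4  6  3  4
max dp = 6, so deletions = 13 − 6 = 7.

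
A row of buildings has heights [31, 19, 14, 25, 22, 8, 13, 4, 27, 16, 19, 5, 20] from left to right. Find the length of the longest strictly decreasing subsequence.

Negate each value so 'decreasing' becomes 'increasing', then run patience tails on the negated sequence:
-31 → extends → [-31]
-19 → extends → [-31, -19]
-14 → extends → [-31, -19, -14]
-25 → replaces -19 → [-31, -25, -14]
-22 → replaces -14 → [-31, -25, -22]
-8 → extends → [-31, -25, -22, -8]
-13 → replaces -8 → [-31, -25, -22, -13]
-4 → extends → [-31, -25, -22, -13, -4]
-27 → replaces -25 → [-31, -27, -22, -13, -4]
-16 → replaces -13 → [-31, -27, -22, -16, -4]
-19 → replaces -16 → [-31, -27, -22, -19, -4]
-5 → replaces -4 → [-31, -27, -22, -19, -5]
-20 → replaces -19 → [-31, -27, -22, -20, -5]
Five tails, so the longest strictly decreasing subsequence of the original has length 5.

5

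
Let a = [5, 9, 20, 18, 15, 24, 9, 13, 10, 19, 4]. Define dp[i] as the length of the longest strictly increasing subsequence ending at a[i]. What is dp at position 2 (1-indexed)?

dp[i] = 1 + max{dp[j] : j<i, a[j]<a[i]} (or 1 if no such j):
i:      1  2  3  4  5  6  7  8  9 10 11
a[i]:   5  9 20 18 15 24  9 13 10 19  4
dp:     1  2  3  3  3  4  2  3  3  4  1
At index 2 the value is 2.

2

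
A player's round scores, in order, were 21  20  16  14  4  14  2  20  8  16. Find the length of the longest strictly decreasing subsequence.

6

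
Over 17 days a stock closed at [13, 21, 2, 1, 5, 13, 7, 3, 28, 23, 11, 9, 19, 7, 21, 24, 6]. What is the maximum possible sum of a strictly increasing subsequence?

89

Let S[i] be the best sum of a strictly increasing subsequence ending at i:
i:      1  2  3  4  5  6  7  8  9 10 11 12 13 14 15 16 17
a[i]:  13 21  2  1  5 13  7  3 28 23 11  9 19  7 21 24  6
S:     13 34  2  1  7 20 14  5 62 57 25 23 44 14 65 89 13
Maximum is 89 (e.g. 2 + 5 + 7 + 11 + 19 + 21 + 24).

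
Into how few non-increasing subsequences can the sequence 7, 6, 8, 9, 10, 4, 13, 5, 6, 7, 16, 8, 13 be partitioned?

6

Place each on the leftmost legal pile:
7 → new pile 1 (tops now [7])
6 → pile 1 (tops now [6])
8 → new pile 2 (tops now [6, 8])
9 → new pile 3 (tops now [6, 8, 9])
10 → new pile 4 (tops now [6, 8, 9, 10])
4 → pile 1 (tops now [4, 8, 9, 10])
13 → new pile 5 (tops now [4, 8, 9, 10, 13])
5 → pile 2 (tops now [4, 5, 9, 10, 13])
6 → pile 3 (tops now [4, 5, 6, 10, 13])
7 → pile 4 (tops now [4, 5, 6, 7, 13])
16 → new pile 6 (tops now [4, 5, 6, 7, 13, 16])
8 → pile 5 (tops now [4, 5, 6, 7, 8, 16])
13 → pile 6 (tops now [4, 5, 6, 7, 8, 13])
Six piles.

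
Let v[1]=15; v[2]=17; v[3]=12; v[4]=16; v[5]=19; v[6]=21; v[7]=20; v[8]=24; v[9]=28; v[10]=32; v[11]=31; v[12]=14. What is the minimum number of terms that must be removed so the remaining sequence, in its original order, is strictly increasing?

5

Fewest deletions = n − (longest strictly increasing subsequence).
i:      1  2  3  4  5  6  7  8  9 10 11 12
v[i]:  15 17 12 16 19 21 20 24 28 32 31 14
dp:     1  2  1  2  3  4  4  5  6  7  7  2
max dp = 7, so deletions = 12 − 7 = 5.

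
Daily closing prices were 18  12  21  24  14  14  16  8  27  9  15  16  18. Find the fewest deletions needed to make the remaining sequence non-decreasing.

7

Fewest deletions = n − (longest non-decreasing subsequence).
i:      1  2  3  4  5  6  7  8  9 10 11 12 13
a[i]:  18 12 21 24 14 14 16  8 27  9 15 16 18
dp:     1  1  2  3  2  3  4  1  5  2  4  5  6
max dp = 6, so deletions = 13 − 6 = 7.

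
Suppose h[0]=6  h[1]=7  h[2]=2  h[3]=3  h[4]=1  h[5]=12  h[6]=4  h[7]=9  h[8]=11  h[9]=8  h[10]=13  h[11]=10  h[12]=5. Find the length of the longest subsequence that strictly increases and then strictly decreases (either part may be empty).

8

inc[i] = longest strictly increasing subsequence ending at i; dec[i] = longest strictly decreasing subsequence starting at i:
i:      0  1  2  3  4  5  6  7  8  9 10 11 12
h[i]:   6  7  2  3  1 12  4  9 11  8 13 10  5
inc:    1  2  1  2  1  3  3  4  5  4  6  5  4
dec:    3  3  2  2  1  4  1  3  3  2  3  2  1
Best peak at i=10 (value 13): inc=6, dec=3, length 6+3−1 = 8.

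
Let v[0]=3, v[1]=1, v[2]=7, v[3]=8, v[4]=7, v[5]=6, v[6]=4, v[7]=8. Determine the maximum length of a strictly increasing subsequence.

3

Let dp[i] be the length of the longest such subsequence ending at index i:
i:     0 1 2 3 4 5 6 7
v[i]:  3 1 7 8 7 6 4 8
dp:    1 1 2 3 2 2 2 3
Maximum dp value is 3.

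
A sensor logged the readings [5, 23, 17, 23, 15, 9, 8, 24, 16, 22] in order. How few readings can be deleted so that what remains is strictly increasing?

6

Fewest deletions = n − (longest strictly increasing subsequence).
i:      1  2  3  4  5  6  7  8  9 10
a[i]:   5 23 17 23 15  9  8 24 16 22
dp:     1  2  2  3  2  2  2  4  3  4
max dp = 4, so deletions = 10 − 4 = 6.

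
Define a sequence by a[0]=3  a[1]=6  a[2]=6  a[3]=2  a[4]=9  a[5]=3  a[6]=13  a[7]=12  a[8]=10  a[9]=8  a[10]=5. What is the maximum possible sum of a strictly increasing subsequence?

31

Let S[i] be the best sum of a strictly increasing subsequence ending at i:
i:      0  1  2  3  4  5  6  7  8  9 10
a[i]:   3  6  6  2  9  3 13 12 10  8  5
S:      3  9  9  2 18  5 31 30 28 17 10
Maximum is 31 (e.g. 3 + 6 + 9 + 13).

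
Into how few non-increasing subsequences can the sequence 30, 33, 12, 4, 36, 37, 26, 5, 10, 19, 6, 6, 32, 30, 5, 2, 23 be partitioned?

Place each on the leftmost legal pile:
30 → new pile 1 (tops now [30])
33 → new pile 2 (tops now [30, 33])
12 → pile 1 (tops now [12, 33])
4 → pile 1 (tops now [4, 33])
36 → new pile 3 (tops now [4, 33, 36])
37 → new pile 4 (tops now [4, 33, 36, 37])
26 → pile 2 (tops now [4, 26, 36, 37])
5 → pile 2 (tops now [4, 5, 36, 37])
10 → pile 3 (tops now [4, 5, 10, 37])
19 → pile 4 (tops now [4, 5, 10, 19])
6 → pile 3 (tops now [4, 5, 6, 19])
6 → pile 3 (tops now [4, 5, 6, 19])
32 → new pile 5 (tops now [4, 5, 6, 19, 32])
30 → pile 5 (tops now [4, 5, 6, 19, 30])
5 → pile 2 (tops now [4, 5, 6, 19, 30])
2 → pile 1 (tops now [2, 5, 6, 19, 30])
23 → pile 5 (tops now [2, 5, 6, 19, 23])
Five piles.

5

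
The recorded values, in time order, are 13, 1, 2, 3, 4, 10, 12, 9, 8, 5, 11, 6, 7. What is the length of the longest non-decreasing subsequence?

7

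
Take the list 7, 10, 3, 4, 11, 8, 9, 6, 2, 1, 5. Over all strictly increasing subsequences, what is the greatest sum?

Let S[i] be the best sum of a strictly increasing subsequence ending at i:
i:      1  2  3  4  5  6  7  8  9 10 11
a[i]:   7 10  3  4 11  8  9  6  2  1  5
S:      7 17  3  7 28 15 24 13  2  1 12
Maximum is 28 (e.g. 7 + 10 + 11).

28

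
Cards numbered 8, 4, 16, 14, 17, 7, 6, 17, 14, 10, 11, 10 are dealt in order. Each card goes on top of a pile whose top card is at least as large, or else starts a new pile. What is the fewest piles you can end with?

4

Place each on the leftmost legal pile:
8 → new pile 1 (tops now [8])
4 → pile 1 (tops now [4])
16 → new pile 2 (tops now [4, 16])
14 → pile 2 (tops now [4, 14])
17 → new pile 3 (tops now [4, 14, 17])
7 → pile 2 (tops now [4, 7, 17])
6 → pile 2 (tops now [4, 6, 17])
17 → pile 3 (tops now [4, 6, 17])
14 → pile 3 (tops now [4, 6, 14])
10 → pile 3 (tops now [4, 6, 10])
11 → new pile 4 (tops now [4, 6, 10, 11])
10 → pile 3 (tops now [4, 6, 10, 11])
Four piles.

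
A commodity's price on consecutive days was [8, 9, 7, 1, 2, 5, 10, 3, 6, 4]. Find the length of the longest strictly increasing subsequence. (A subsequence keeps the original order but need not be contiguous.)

4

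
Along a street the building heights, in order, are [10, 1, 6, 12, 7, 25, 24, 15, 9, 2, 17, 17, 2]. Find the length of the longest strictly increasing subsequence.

5

Track the smallest tail for each achievable length (strict):
10 → extends → [10]
1 → replaces 10 → [1]
6 → extends → [1, 6]
12 → extends → [1, 6, 12]
7 → replaces 12 → [1, 6, 7]
25 → extends → [1, 6, 7, 25]
24 → replaces 25 → [1, 6, 7, 24]
15 → replaces 24 → [1, 6, 7, 15]
9 → replaces 15 → [1, 6, 7, 9]
2 → replaces 6 → [1, 2, 7, 9]
17 → extends → [1, 2, 7, 9, 17]
17 → already a tail → [1, 2, 7, 9, 17]
2 → already a tail → [1, 2, 7, 9, 17]
Five tails, so the longest strictly increasing subsequence has length 5 (e.g. 1, 6, 12, 15, 17).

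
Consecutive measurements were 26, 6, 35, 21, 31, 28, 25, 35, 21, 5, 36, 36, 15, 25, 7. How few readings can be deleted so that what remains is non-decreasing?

Fewest deletions = n − (longest non-decreasing subsequence).
Patience tails:
26 → extends → [26]
6 → replaces 26 → [6]
35 → extends → [6, 35]
21 → replaces 35 → [6, 21]
31 → extends → [6, 21, 31]
28 → replaces 31 → [6, 21, 28]
25 → replaces 28 → [6, 21, 25]
35 → extends → [6, 21, 25, 35]
21 → replaces 25 → [6, 21, 21, 35]
5 → replaces 6 → [5, 21, 21, 35]
36 → extends → [5, 21, 21, 35, 36]
36 → extends → [5, 21, 21, 35, 36, 36]
15 → replaces 21 → [5, 15, 21, 35, 36, 36]
25 → replaces 35 → [5, 15, 21, 25, 36, 36]
7 → replaces 15 → [5, 7, 21, 25, 36, 36]
Longest non-decreasing subsequence has length 6, so deletions = 15 − 6 = 9.

9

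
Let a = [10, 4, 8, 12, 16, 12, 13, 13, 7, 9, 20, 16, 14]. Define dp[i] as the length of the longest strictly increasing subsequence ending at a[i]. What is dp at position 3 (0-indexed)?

dp[i] = 1 + max{dp[j] : j<i, a[j]<a[i]} (or 1 if no such j):
i:      0  1  2  3  4  5  6  7  8  9 10 11 12
a[i]:  10  4  8 12 16 12 13 13  7  9 20 16 14
dp:     1  1  2  3  4  3  4  4  2  3  5  5  5
At index 3 the value is 3.

3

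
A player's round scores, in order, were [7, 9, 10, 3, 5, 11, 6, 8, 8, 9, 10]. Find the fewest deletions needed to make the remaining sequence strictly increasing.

Fewest deletions = n − (longest strictly increasing subsequence).
Patience tails:
7 → extends → [7]
9 → extends → [7, 9]
10 → extends → [7, 9, 10]
3 → replaces 7 → [3, 9, 10]
5 → replaces 9 → [3, 5, 10]
11 → extends → [3, 5, 10, 11]
6 → replaces 10 → [3, 5, 6, 11]
8 → replaces 11 → [3, 5, 6, 8]
8 → already a tail → [3, 5, 6, 8]
9 → extends → [3, 5, 6, 8, 9]
10 → extends → [3, 5, 6, 8, 9, 10]
Longest strictly increasing subsequence has length 6, so deletions = 11 − 6 = 5.

5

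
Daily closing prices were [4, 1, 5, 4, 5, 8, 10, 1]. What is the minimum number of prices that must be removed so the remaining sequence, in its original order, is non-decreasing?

3

Fewest deletions = n − (longest non-decreasing subsequence).
Patience tails:
4 → extends → [4]
1 → replaces 4 → [1]
5 → extends → [1, 5]
4 → replaces 5 → [1, 4]
5 → extends → [1, 4, 5]
8 → extends → [1, 4, 5, 8]
10 → extends → [1, 4, 5, 8, 10]
1 → replaces 4 → [1, 1, 5, 8, 10]
Longest non-decreasing subsequence has length 5, so deletions = 8 − 5 = 3.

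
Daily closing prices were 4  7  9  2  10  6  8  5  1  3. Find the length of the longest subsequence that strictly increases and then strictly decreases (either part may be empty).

inc[i] = longest strictly increasing subsequence ending at i; dec[i] = longest strictly decreasing subsequence starting at i:
i:      1  2  3  4  5  6  7  8  9 10
a[i]:   4  7  9  2 10  6  8  5  1  3
inc:    1  2  3  1  4  2  3  2  1  2
dec:    3  4  4  2  4  3  3  2  1  1
Best peak at i=5 (value 10): inc=4, dec=4, length 4+4−1 = 7.

7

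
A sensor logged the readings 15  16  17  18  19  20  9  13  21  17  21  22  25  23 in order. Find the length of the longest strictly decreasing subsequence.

2

Let dp[i] be the longest strictly decreasing subsequence ending at i:
i:      1  2  3  4  5  6  7  8  9 10 11 12 13 14
a[i]:  15 16 17 18 19 20  9 13 21 17 21 22 25 23
dp:     1  1  1  1  1  1  2  2  1  2  1  1  1  2
Maximum is 2.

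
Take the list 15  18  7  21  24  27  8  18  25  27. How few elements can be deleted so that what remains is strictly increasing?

4

Fewest deletions = n − (longest strictly increasing subsequence).
i:      1  2  3  4  5  6  7  8  9 10
a[i]:  15 18  7 21 24 27  8 18 25 27
dp:     1  2  1  3  4  5  2  3  5  6
max dp = 6, so deletions = 10 − 6 = 4.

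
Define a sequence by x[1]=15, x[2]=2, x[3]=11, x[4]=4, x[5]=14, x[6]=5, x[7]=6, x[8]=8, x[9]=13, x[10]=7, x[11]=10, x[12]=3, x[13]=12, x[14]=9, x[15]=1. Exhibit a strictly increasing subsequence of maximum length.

2, 4, 5, 6, 8, 10, 12

Patience tails give the LIS length; then backtrack through the dp parents:
15 → extends → [15]
2 → replaces 15 → [2]
11 → extends → [2, 11]
4 → replaces 11 → [2, 4]
14 → extends → [2, 4, 14]
5 → replaces 14 → [2, 4, 5]
6 → extends → [2, 4, 5, 6]
8 → extends → [2, 4, 5, 6, 8]
13 → extends → [2, 4, 5, 6, 8, 13]
7 → replaces 8 → [2, 4, 5, 6, 7, 13]
10 → replaces 13 → [2, 4, 5, 6, 7, 10]
3 → replaces 4 → [2, 3, 5, 6, 7, 10]
12 → extends → [2, 3, 5, 6, 7, 10, 12]
9 → replaces 10 → [2, 3, 5, 6, 7, 9, 12]
1 → replaces 2 → [1, 3, 5, 6, 7, 9, 12]
Length 7; one witness is 2, 4, 5, 6, 8, 10, 12.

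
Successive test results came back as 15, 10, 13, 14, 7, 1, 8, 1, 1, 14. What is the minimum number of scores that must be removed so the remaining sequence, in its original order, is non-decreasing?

Fewest deletions = n − (longest non-decreasing subsequence).
Patience tails:
15 → extends → [15]
10 → replaces 15 → [10]
13 → extends → [10, 13]
14 → extends → [10, 13, 14]
7 → replaces 10 → [7, 13, 14]
1 → replaces 7 → [1, 13, 14]
8 → replaces 13 → [1, 8, 14]
1 → replaces 8 → [1, 1, 14]
1 → replaces 14 → [1, 1, 1]
14 → extends → [1, 1, 1, 14]
Longest non-decreasing subsequence has length 4, so deletions = 10 − 4 = 6.

6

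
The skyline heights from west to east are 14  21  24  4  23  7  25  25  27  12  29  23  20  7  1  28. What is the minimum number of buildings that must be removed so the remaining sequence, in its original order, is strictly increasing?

Fewest deletions = n − (longest strictly increasing subsequence).
Patience tails:
14 → extends → [14]
21 → extends → [14, 21]
24 → extends → [14, 21, 24]
4 → replaces 14 → [4, 21, 24]
23 → replaces 24 → [4, 21, 23]
7 → replaces 21 → [4, 7, 23]
25 → extends → [4, 7, 23, 25]
25 → already a tail → [4, 7, 23, 25]
27 → extends → [4, 7, 23, 25, 27]
12 → replaces 23 → [4, 7, 12, 25, 27]
29 → extends → [4, 7, 12, 25, 27, 29]
23 → replaces 25 → [4, 7, 12, 23, 27, 29]
20 → replaces 23 → [4, 7, 12, 20, 27, 29]
7 → already a tail → [4, 7, 12, 20, 27, 29]
1 → replaces 4 → [1, 7, 12, 20, 27, 29]
28 → replaces 29 → [1, 7, 12, 20, 27, 28]
Longest strictly increasing subsequence has length 6, so deletions = 16 − 6 = 10.

10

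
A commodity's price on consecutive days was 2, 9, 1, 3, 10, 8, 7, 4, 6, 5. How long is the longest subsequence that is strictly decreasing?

5

Let dp[i] be the longest strictly decreasing subsequence ending at i:
i:      1  2  3  4  5  6  7  8  9 10
a[i]:   2  9  1  3 10  8  7  4  6  5
dp:     1  1  2  2  1  2  3  4  4  5
Maximum is 5.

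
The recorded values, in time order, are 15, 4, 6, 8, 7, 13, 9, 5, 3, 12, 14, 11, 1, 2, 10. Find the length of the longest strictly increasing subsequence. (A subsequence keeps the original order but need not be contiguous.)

6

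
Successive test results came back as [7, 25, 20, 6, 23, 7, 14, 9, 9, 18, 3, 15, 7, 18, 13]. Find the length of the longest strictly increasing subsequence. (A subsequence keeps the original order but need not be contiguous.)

5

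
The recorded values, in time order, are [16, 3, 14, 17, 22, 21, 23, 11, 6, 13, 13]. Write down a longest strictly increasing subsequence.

3, 14, 17, 22, 23

Patience tails give the LIS length; then backtrack through the dp parents:
16 → extends → [16]
3 → replaces 16 → [3]
14 → extends → [3, 14]
17 → extends → [3, 14, 17]
22 → extends → [3, 14, 17, 22]
21 → replaces 22 → [3, 14, 17, 21]
23 → extends → [3, 14, 17, 21, 23]
11 → replaces 14 → [3, 11, 17, 21, 23]
6 → replaces 11 → [3, 6, 17, 21, 23]
13 → replaces 17 → [3, 6, 13, 21, 23]
13 → already a tail → [3, 6, 13, 21, 23]
Length 5; one witness is 3, 14, 17, 22, 23.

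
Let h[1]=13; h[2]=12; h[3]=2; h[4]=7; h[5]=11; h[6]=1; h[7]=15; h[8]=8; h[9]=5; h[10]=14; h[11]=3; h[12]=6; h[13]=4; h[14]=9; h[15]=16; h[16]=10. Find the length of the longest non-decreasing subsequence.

5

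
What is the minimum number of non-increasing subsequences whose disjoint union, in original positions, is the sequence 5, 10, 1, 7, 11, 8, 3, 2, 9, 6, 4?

4

Place each on the leftmost legal pile:
5 → new pile 1 (tops now [5])
10 → new pile 2 (tops now [5, 10])
1 → pile 1 (tops now [1, 10])
7 → pile 2 (tops now [1, 7])
11 → new pile 3 (tops now [1, 7, 11])
8 → pile 3 (tops now [1, 7, 8])
3 → pile 2 (tops now [1, 3, 8])
2 → pile 2 (tops now [1, 2, 8])
9 → new pile 4 (tops now [1, 2, 8, 9])
6 → pile 3 (tops now [1, 2, 6, 9])
4 → pile 3 (tops now [1, 2, 4, 9])
Four piles.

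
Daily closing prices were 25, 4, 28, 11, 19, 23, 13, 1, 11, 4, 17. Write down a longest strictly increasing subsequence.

Patience tails give the LIS length; then backtrack through the dp parents:
25 → extends → [25]
4 → replaces 25 → [4]
28 → extends → [4, 28]
11 → replaces 28 → [4, 11]
19 → extends → [4, 11, 19]
23 → extends → [4, 11, 19, 23]
13 → replaces 19 → [4, 11, 13, 23]
1 → replaces 4 → [1, 11, 13, 23]
11 → already a tail → [1, 11, 13, 23]
4 → replaces 11 → [1, 4, 13, 23]
17 → replaces 23 → [1, 4, 13, 17]
Length 4; one witness is 4, 11, 19, 23.

4, 11, 19, 23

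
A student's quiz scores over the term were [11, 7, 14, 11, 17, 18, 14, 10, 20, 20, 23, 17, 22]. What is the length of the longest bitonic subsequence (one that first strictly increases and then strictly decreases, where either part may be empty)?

7

inc[i] = longest strictly increasing subsequence ending at i; dec[i] = longest strictly decreasing subsequence starting at i:
i:      1  2  3  4  5  6  7  8  9 10 11 12 13
a[i]:  11  7 14 11 17 18 14 10 20 20 23 17 22
inc:    1  1  2  2  3  4  3  2  5  5  6  4  6
dec:    2  1  3  2  3  3  2  1  2  2  2  1  1
Best peak at i=11 (value 23): inc=6, dec=2, length 6+2−1 = 7.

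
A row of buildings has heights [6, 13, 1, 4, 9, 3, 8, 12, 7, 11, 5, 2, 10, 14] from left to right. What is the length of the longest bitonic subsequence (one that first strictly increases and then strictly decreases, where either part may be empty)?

7

inc[i] = longest strictly increasing subsequence ending at i; dec[i] = longest strictly decreasing subsequence starting at i:
i:      1  2  3  4  5  6  7  8  9 10 11 12 13 14
a[i]:   6 13  1  4  9  3  8 12  7 11  5  2 10 14
inc:    1  2  1  2  3  2  3  4  3  4  3  2  4  5
dec:    4  6  1  3  5  2  4  4  3  3  2  1  1  1
Best peak at i=2 (value 13): inc=2, dec=6, length 2+6−1 = 7.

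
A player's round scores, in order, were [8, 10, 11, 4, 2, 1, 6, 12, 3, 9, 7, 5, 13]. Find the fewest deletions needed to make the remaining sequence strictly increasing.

8

Fewest deletions = n − (longest strictly increasing subsequence).
i:      1  2  3  4  5  6  7  8  9 10 11 12 13
a[i]:   8 10 11  4  2  1  6 12  3  9  7  5 13
dp:     1  2  3  1  1  1  2  4  2  3  3  3  5
max dp = 5, so deletions = 13 − 5 = 8.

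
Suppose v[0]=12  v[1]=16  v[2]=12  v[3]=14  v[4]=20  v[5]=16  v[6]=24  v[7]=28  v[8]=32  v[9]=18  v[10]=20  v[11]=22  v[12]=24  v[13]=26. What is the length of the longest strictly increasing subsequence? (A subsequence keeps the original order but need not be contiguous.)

Let dp[i] be the length of the longest such subsequence ending at index i:
i:      0  1  2  3  4  5  6  7  8  9 10 11 12 13
v[i]:  12 16 12 14 20 16 24 28 32 18 20 22 24 26
dp:     1  2  1  2  3  3  4  5  6  4  5  6  7  8
Maximum dp value is 8.

8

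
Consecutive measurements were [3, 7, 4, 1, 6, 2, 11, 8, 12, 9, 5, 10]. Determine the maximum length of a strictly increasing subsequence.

6

Let dp[i] be the length of the longest such subsequence ending at index i:
i:      1  2  3  4  5  6  7  8  9 10 11 12
a[i]:   3  7  4  1  6  2 11  8 12  9  5 10
dp:     1  2  2  1  3  2  4  4  5  5  3  6
Maximum dp value is 6.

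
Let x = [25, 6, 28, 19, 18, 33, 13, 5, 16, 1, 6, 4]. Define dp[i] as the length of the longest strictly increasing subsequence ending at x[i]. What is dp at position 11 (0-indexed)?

dp[i] = 1 + max{dp[j] : j<i, x[j]<x[i]} (or 1 if no such j):
i:      0  1  2  3  4  5  6  7  8  9 10 11
x[i]:  25  6 28 19 18 33 13  5 16  1  6  4
dp:     1  1  2  2  2  3  2  1  3  1  2  2
At index 11 the value is 2.

2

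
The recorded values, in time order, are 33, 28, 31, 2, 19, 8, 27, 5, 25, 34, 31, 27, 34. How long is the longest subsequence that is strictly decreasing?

Negate each value so 'decreasing' becomes 'increasing', then run patience tails on the negated sequence:
-33 → extends → [-33]
-28 → extends → [-33, -28]
-31 → replaces -28 → [-33, -31]
-2 → extends → [-33, -31, -2]
-19 → replaces -2 → [-33, -31, -19]
-8 → extends → [-33, -31, -19, -8]
-27 → replaces -19 → [-33, -31, -27, -8]
-5 → extends → [-33, -31, -27, -8, -5]
-25 → replaces -8 → [-33, -31, -27, -25, -5]
-34 → replaces -33 → [-34, -31, -27, -25, -5]
-31 → already a tail → [-34, -31, -27, -25, -5]
-27 → already a tail → [-34, -31, -27, -25, -5]
-34 → already a tail → [-34, -31, -27, -25, -5]
Five tails, so the longest strictly decreasing subsequence of the original has length 5.

5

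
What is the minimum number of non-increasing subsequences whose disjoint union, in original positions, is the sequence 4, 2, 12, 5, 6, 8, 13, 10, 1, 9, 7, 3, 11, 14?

7

Place each on the leftmost legal pile:
4 → new pile 1 (tops now [4])
2 → pile 1 (tops now [2])
12 → new pile 2 (tops now [2, 12])
5 → pile 2 (tops now [2, 5])
6 → new pile 3 (tops now [2, 5, 6])
8 → new pile 4 (tops now [2, 5, 6, 8])
13 → new pile 5 (tops now [2, 5, 6, 8, 13])
10 → pile 5 (tops now [2, 5, 6, 8, 10])
1 → pile 1 (tops now [1, 5, 6, 8, 10])
9 → pile 5 (tops now [1, 5, 6, 8, 9])
7 → pile 4 (tops now [1, 5, 6, 7, 9])
3 → pile 2 (tops now [1, 3, 6, 7, 9])
11 → new pile 6 (tops now [1, 3, 6, 7, 9, 11])
14 → new pile 7 (tops now [1, 3, 6, 7, 9, 11, 14])
Seven piles.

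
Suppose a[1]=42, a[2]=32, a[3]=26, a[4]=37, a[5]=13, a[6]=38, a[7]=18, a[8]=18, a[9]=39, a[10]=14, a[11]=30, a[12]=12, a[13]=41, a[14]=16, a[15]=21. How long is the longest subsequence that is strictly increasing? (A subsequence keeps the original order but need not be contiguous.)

5

Track the smallest tail for each achievable length (strict):
42 → extends → [42]
32 → replaces 42 → [32]
26 → replaces 32 → [26]
37 → extends → [26, 37]
13 → replaces 26 → [13, 37]
38 → extends → [13, 37, 38]
18 → replaces 37 → [13, 18, 38]
18 → already a tail → [13, 18, 38]
39 → extends → [13, 18, 38, 39]
14 → replaces 18 → [13, 14, 38, 39]
30 → replaces 38 → [13, 14, 30, 39]
12 → replaces 13 → [12, 14, 30, 39]
41 → extends → [12, 14, 30, 39, 41]
16 → replaces 30 → [12, 14, 16, 39, 41]
21 → replaces 39 → [12, 14, 16, 21, 41]
Five tails, so the longest strictly increasing subsequence has length 5 (e.g. 32, 37, 38, 39, 41).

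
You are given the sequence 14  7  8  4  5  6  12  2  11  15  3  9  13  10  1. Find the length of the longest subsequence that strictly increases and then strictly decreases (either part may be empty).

8

inc[i] = longest strictly increasing subsequence ending at i; dec[i] = longest strictly decreasing subsequence starting at i:
i:      1  2  3  4  5  6  7  8  9 10 11 12 13 14 15
a[i]:  14  7  8  4  5  6 12  2 11 15  3  9 13 10  1
inc:    1  1  2  1  2  3  4  1  4  5  2  4  5  5  1
dec:    5  4  4  3  3  3  4  2  3  4  2  2  3  2  1
Best peak at i=10 (value 15): inc=5, dec=4, length 5+4−1 = 8.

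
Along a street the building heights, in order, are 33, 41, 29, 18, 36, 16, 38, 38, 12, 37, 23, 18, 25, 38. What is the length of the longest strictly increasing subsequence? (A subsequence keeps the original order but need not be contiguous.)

Let dp[i] be the length of the longest such subsequence ending at index i:
i:      1  2  3  4  5  6  7  8  9 10 11 12 13 14
a[i]:  33 41 29 18 36 16 38 38 12 37 23 18 25 38
dp:     1  2  1  1  2  1  3  3  1  3  2  2  3  4
Maximum dp value is 4.

4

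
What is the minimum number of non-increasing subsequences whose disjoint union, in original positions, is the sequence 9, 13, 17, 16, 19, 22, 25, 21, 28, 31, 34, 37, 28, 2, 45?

11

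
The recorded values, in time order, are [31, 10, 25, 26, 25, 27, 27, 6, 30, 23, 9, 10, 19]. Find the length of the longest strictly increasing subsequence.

5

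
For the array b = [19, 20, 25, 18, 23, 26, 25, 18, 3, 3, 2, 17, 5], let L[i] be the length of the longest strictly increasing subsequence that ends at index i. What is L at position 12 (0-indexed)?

dp[i] = 1 + max{dp[j] : j<i, b[j]<b[i]} (or 1 if no such j):
i:      0  1  2  3  4  5  6  7  8  9 10 11 12
b[i]:  19 20 25 18 23 26 25 18  3  3  2 17  5
dp:     1  2  3  1  3  4  4  1  1  1  1  2  2
At index 12 the value is 2.

2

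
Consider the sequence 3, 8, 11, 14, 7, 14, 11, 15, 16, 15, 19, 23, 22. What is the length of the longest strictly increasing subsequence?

Track the smallest tail for each achievable length (strict):
3 → extends → [3]
8 → extends → [3, 8]
11 → extends → [3, 8, 11]
14 → extends → [3, 8, 11, 14]
7 → replaces 8 → [3, 7, 11, 14]
14 → already a tail → [3, 7, 11, 14]
11 → already a tail → [3, 7, 11, 14]
15 → extends → [3, 7, 11, 14, 15]
16 → extends → [3, 7, 11, 14, 15, 16]
15 → already a tail → [3, 7, 11, 14, 15, 16]
19 → extends → [3, 7, 11, 14, 15, 16, 19]
23 → extends → [3, 7, 11, 14, 15, 16, 19, 23]
22 → replaces 23 → [3, 7, 11, 14, 15, 16, 19, 22]
Eight tails, so the longest strictly increasing subsequence has length 8 (e.g. 3, 8, 11, 14, 15, 16, 19, 23).

8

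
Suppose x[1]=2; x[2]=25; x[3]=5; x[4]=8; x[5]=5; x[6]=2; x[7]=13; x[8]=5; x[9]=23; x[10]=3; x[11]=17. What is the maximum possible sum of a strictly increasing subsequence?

Let S[i] be the best sum of a strictly increasing subsequence ending at i:
i:      1  2  3  4  5  6  7  8  9 10 11
x[i]:   2 25  5  8  5  2 13  5 23  3 17
S:      2 27  7 15  7  2 28  7 51  5 45
Maximum is 51 (e.g. 2 + 5 + 8 + 13 + 23).

51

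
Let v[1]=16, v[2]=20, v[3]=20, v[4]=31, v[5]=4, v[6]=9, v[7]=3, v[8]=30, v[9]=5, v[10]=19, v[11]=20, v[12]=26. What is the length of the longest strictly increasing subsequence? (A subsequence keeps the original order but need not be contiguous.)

5

Let dp[i] be the length of the longest such subsequence ending at index i:
i:      1  2  3  4  5  6  7  8  9 10 11 12
v[i]:  16 20 20 31  4  9  3 30  5 19 20 26
dp:     1  2  2  3  1  2  1  3  2  3  4  5
Maximum dp value is 5.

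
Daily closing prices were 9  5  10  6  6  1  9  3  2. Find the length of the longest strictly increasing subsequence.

Track the smallest tail for each achievable length (strict):
9 → extends → [9]
5 → replaces 9 → [5]
10 → extends → [5, 10]
6 → replaces 10 → [5, 6]
6 → already a tail → [5, 6]
1 → replaces 5 → [1, 6]
9 → extends → [1, 6, 9]
3 → replaces 6 → [1, 3, 9]
2 → replaces 3 → [1, 2, 9]
Three tails, so the longest strictly increasing subsequence has length 3 (e.g. 5, 6, 9).

3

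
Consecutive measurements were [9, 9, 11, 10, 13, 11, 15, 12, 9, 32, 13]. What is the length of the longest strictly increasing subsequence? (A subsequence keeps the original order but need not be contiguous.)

5

Track the smallest tail for each achievable length (strict):
9 → extends → [9]
9 → already a tail → [9]
11 → extends → [9, 11]
10 → replaces 11 → [9, 10]
13 → extends → [9, 10, 13]
11 → replaces 13 → [9, 10, 11]
15 → extends → [9, 10, 11, 15]
12 → replaces 15 → [9, 10, 11, 12]
9 → already a tail → [9, 10, 11, 12]
32 → extends → [9, 10, 11, 12, 32]
13 → replaces 32 → [9, 10, 11, 12, 13]
Five tails, so the longest strictly increasing subsequence has length 5 (e.g. 9, 11, 13, 15, 32).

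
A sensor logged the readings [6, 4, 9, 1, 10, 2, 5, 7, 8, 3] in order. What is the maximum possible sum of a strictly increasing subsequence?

Let S[i] be the best sum of a strictly increasing subsequence ending at i:
i:      1  2  3  4  5  6  7  8  9 10
a[i]:   6  4  9  1 10  2  5  7  8  3
S:      6  4 15  1 25  3  9 16 24  6
Maximum is 25 (e.g. 6 + 9 + 10).

25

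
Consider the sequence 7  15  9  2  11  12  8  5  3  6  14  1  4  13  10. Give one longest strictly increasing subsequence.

7, 9, 11, 12, 14

Patience tails give the LIS length; then backtrack through the dp parents:
7 → extends → [7]
15 → extends → [7, 15]
9 → replaces 15 → [7, 9]
2 → replaces 7 → [2, 9]
11 → extends → [2, 9, 11]
12 → extends → [2, 9, 11, 12]
8 → replaces 9 → [2, 8, 11, 12]
5 → replaces 8 → [2, 5, 11, 12]
3 → replaces 5 → [2, 3, 11, 12]
6 → replaces 11 → [2, 3, 6, 12]
14 → extends → [2, 3, 6, 12, 14]
1 → replaces 2 → [1, 3, 6, 12, 14]
4 → replaces 6 → [1, 3, 4, 12, 14]
13 → replaces 14 → [1, 3, 4, 12, 13]
10 → replaces 12 → [1, 3, 4, 10, 13]
Length 5; one witness is 7, 9, 11, 12, 14.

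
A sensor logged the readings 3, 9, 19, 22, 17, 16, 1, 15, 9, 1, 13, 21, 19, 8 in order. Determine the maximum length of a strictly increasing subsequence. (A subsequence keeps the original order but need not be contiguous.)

4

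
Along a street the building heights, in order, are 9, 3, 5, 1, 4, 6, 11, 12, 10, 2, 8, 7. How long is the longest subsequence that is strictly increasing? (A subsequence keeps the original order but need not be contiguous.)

Track the smallest tail for each achievable length (strict):
9 → extends → [9]
3 → replaces 9 → [3]
5 → extends → [3, 5]
1 → replaces 3 → [1, 5]
4 → replaces 5 → [1, 4]
6 → extends → [1, 4, 6]
11 → extends → [1, 4, 6, 11]
12 → extends → [1, 4, 6, 11, 12]
10 → replaces 11 → [1, 4, 6, 10, 12]
2 → replaces 4 → [1, 2, 6, 10, 12]
8 → replaces 10 → [1, 2, 6, 8, 12]
7 → replaces 8 → [1, 2, 6, 7, 12]
Five tails, so the longest strictly increasing subsequence has length 5 (e.g. 3, 5, 6, 11, 12).

5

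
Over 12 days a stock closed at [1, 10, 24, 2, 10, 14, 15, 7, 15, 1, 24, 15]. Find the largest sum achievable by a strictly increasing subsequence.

Let S[i] be the best sum of a strictly increasing subsequence ending at i:
i:      1  2  3  4  5  6  7  8  9 10 11 12
a[i]:   1 10 24  2 10 14 15  7 15  1 24 15
S:      1 11 35  3 13 27 42 10 42  1 66 42
Maximum is 66 (e.g. 1 + 2 + 10 + 14 + 15 + 24).

66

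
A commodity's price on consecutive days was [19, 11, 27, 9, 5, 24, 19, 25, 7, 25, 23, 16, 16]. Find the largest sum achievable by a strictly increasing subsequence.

Let S[i] be the best sum of a strictly increasing subsequence ending at i:
i:      1  2  3  4  5  6  7  8  9 10 11 12 13
a[i]:  19 11 27  9  5 24 19 25  7 25 23 16 16
S:     19 11 46  9  5 43 30 68 12 68 53 28 28
Maximum is 68 (e.g. 19 + 24 + 25).

68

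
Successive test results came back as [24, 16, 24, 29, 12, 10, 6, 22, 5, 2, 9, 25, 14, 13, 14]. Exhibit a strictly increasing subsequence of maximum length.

6, 9, 13, 14

Patience tails give the LIS length; then backtrack through the dp parents:
24 → extends → [24]
16 → replaces 24 → [16]
24 → extends → [16, 24]
29 → extends → [16, 24, 29]
12 → replaces 16 → [12, 24, 29]
10 → replaces 12 → [10, 24, 29]
6 → replaces 10 → [6, 24, 29]
22 → replaces 24 → [6, 22, 29]
5 → replaces 6 → [5, 22, 29]
2 → replaces 5 → [2, 22, 29]
9 → replaces 22 → [2, 9, 29]
25 → replaces 29 → [2, 9, 25]
14 → replaces 25 → [2, 9, 14]
13 → replaces 14 → [2, 9, 13]
14 → extends → [2, 9, 13, 14]
Length 4; one witness is 6, 9, 13, 14.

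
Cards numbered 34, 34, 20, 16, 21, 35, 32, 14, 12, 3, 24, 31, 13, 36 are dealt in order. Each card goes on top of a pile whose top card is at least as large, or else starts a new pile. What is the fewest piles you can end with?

5

Place each on the leftmost legal pile:
34 → new pile 1 (tops now [34])
34 → pile 1 (tops now [34])
20 → pile 1 (tops now [20])
16 → pile 1 (tops now [16])
21 → new pile 2 (tops now [16, 21])
35 → new pile 3 (tops now [16, 21, 35])
32 → pile 3 (tops now [16, 21, 32])
14 → pile 1 (tops now [14, 21, 32])
12 → pile 1 (tops now [12, 21, 32])
3 → pile 1 (tops now [3, 21, 32])
24 → pile 3 (tops now [3, 21, 24])
31 → new pile 4 (tops now [3, 21, 24, 31])
13 → pile 2 (tops now [3, 13, 24, 31])
36 → new pile 5 (tops now [3, 13, 24, 31, 36])
Five piles.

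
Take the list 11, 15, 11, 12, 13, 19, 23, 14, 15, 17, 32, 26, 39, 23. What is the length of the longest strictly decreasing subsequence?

3

Negate each value so 'decreasing' becomes 'increasing', then run patience tails on the negated sequence:
-11 → extends → [-11]
-15 → replaces -11 → [-15]
-11 → extends → [-15, -11]
-12 → replaces -11 → [-15, -12]
-13 → replaces -12 → [-15, -13]
-19 → replaces -15 → [-19, -13]
-23 → replaces -19 → [-23, -13]
-14 → replaces -13 → [-23, -14]
-15 → replaces -14 → [-23, -15]
-17 → replaces -15 → [-23, -17]
-32 → replaces -23 → [-32, -17]
-26 → replaces -17 → [-32, -26]
-39 → replaces -32 → [-39, -26]
-23 → extends → [-39, -26, -23]
Three tails, so the longest strictly decreasing subsequence of the original has length 3.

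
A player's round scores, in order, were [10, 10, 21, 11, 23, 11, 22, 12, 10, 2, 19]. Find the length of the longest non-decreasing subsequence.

6

Track the smallest tail for each achievable length (allowing ties):
10 → extends → [10]
10 → extends → [10, 10]
21 → extends → [10, 10, 21]
11 → replaces 21 → [10, 10, 11]
23 → extends → [10, 10, 11, 23]
11 → replaces 23 → [10, 10, 11, 11]
22 → extends → [10, 10, 11, 11, 22]
12 → replaces 22 → [10, 10, 11, 11, 12]
10 → replaces 11 → [10, 10, 10, 11, 12]
2 → replaces 10 → [2, 10, 10, 11, 12]
19 → extends → [2, 10, 10, 11, 12, 19]
Six tails, so the longest non-decreasing subsequence has length 6 (e.g. 10, 10, 11, 11, 12, 19).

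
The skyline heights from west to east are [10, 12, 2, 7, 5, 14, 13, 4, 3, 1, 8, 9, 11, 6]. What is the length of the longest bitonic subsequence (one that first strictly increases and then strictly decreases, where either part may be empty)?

inc[i] = longest strictly increasing subsequence ending at i; dec[i] = longest strictly decreasing subsequence starting at i:
i:      1  2  3  4  5  6  7  8  9 10 11 12 13 14
a[i]:  10 12  2  7  5 14 13  4  3  1  8  9 11  6
inc:    1  2  1  2  2  3  3  2  2  1  3  4  5  3
dec:    6  6  2  5  4  5  4  3  2  1  2  2  2  1
Best peak at i=2 (value 12): inc=2, dec=6, length 2+6−1 = 7.

7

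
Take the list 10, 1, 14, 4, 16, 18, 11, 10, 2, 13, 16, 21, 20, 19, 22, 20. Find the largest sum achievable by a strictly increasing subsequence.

101

Let S[i] be the best sum of a strictly increasing subsequence ending at i:
i:       1   2   3   4   5   6   7   8   9  10  11  12  13  14  15  16
a[i]:   10   1  14   4  16  18  11  10   2  13  16  21  20  19  22  20
S:      10   1  24   5  40  58  21  15   3  34  50  79  78  77 101  97
Maximum is 101 (e.g. 10 + 14 + 16 + 18 + 21 + 22).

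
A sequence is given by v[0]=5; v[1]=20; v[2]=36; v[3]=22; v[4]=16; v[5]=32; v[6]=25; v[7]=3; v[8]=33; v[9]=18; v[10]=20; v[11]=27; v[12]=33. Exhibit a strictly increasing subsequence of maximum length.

Patience tails give the LIS length; then backtrack through the dp parents:
5 → extends → [5]
20 → extends → [5, 20]
36 → extends → [5, 20, 36]
22 → replaces 36 → [5, 20, 22]
16 → replaces 20 → [5, 16, 22]
32 → extends → [5, 16, 22, 32]
25 → replaces 32 → [5, 16, 22, 25]
3 → replaces 5 → [3, 16, 22, 25]
33 → extends → [3, 16, 22, 25, 33]
18 → replaces 22 → [3, 16, 18, 25, 33]
20 → replaces 25 → [3, 16, 18, 20, 33]
27 → replaces 33 → [3, 16, 18, 20, 27]
33 → extends → [3, 16, 18, 20, 27, 33]
Length 6; one witness is 5, 20, 22, 25, 27, 33.

5, 20, 22, 25, 27, 33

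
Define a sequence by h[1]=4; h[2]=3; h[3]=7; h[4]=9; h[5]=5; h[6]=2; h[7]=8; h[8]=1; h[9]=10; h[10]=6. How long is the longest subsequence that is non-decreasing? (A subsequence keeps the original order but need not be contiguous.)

Let dp[i] be the length of the longest such subsequence ending at index i:
i:      1  2  3  4  5  6  7  8  9 10
h[i]:   4  3  7  9  5  2  8  1 10  6
dp:     1  1  2  3  2  1  3  1  4  3
Maximum dp value is 4.

4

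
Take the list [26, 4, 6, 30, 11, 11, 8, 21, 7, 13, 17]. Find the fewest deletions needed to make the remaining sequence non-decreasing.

5

Fewest deletions = n − (longest non-decreasing subsequence).
i:      1  2  3  4  5  6  7  8  9 10 11
a[i]:  26  4  6 30 11 11  8 21  7 13 17
dp:     1  1  2  3  3  4  3  5  3  5  6
max dp = 6, so deletions = 11 − 6 = 5.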